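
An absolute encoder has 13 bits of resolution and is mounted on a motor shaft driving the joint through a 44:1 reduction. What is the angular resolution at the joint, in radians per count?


counts = 2^13 = 8192
effective counts at joint = 8192 * 44 = 360448
resolution = 2*pi / 360448
= 1.7432e-05 rad/count


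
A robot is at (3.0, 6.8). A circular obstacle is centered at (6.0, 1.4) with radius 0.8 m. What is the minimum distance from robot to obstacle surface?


center_dist = sqrt((3.0-6.0)^2 + (6.8-1.4)^2)
= sqrt(9.0 + 29.16)
= 6.1774
min_dist = center_dist - radius = 6.1774 - 0.8 = 5.3774 m


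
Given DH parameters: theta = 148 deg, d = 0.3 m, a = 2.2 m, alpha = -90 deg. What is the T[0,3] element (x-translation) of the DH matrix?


T[0,3] = a * cos(theta)
= 2.2 * cos(148 deg)
= 2.2 * -0.848
= -1.8657


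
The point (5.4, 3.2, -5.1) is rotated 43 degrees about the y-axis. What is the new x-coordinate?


Rotation about y-axis: x' = x*cos(theta) + z*sin(theta)
= 5.4 * 0.7314 + -5.1 * 0.682
= 0.4711


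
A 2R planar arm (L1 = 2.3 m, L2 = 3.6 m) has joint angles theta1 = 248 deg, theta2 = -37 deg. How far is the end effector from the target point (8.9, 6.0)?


End effector via forward kinematics:
x = L1*cos(t1) + L2*cos(t1+t2) = -3.9474
y = L1*sin(t1) + L2*sin(t1+t2) = -3.9867
Distance to target:
d = sqrt((8.9 - -3.9474)^2 + (6.0 - -3.9867)^2)
= sqrt(165.0556 + 99.7334)
= 16.2723 m


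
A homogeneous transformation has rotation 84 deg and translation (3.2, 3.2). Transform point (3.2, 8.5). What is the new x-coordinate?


x' = cos(theta)*px - sin(theta)*py + tx
= 0.1045*3.2 - 0.9945*8.5 + 3.2
= -4.9189


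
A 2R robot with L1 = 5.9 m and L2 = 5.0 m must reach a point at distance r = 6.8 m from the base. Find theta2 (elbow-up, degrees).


cos(theta2) = (r^2 - L1^2 - L2^2) / (2*L1*L2)
cos(theta2) = (46.24 - 34.81 - 25.0) / 59.0
cos(theta2) = -0.23
theta2 = 103.2971 degrees


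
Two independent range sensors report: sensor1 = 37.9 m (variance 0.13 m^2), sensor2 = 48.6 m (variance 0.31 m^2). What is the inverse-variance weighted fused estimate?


w1 = (1/var1) / (1/var1 + 1/var2)
   = 7.6923 / (7.6923 + 3.2258) = 0.7045
w2 = 1 - w1 = 0.2955
fused = w1*s1 + w2*s2 = 26.7023 + 14.3591
= 41.0614 m


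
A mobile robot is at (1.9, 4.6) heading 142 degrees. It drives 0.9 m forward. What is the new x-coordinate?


x_new = x0 + d*cos(theta)
= 1.9 + 0.9*cos(142)
= 1.9 + -0.7092
= 1.1908


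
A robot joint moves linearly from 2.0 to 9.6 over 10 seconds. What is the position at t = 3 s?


s = t/T = 3/10 = 0.3
p(t) = p0 + (pf-p0)*s
= 2.0 + (9.6 - 2.0) * 0.3
= 4.28


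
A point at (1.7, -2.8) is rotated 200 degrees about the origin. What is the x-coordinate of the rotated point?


x' = x*cos(theta) - y*sin(theta)
cos(200 deg) = -0.9397, sin(200 deg) = -0.342
x' = 1.7 * -0.9397 - -2.8 * -0.342
= -1.5975 - 0.9577
= -2.5551


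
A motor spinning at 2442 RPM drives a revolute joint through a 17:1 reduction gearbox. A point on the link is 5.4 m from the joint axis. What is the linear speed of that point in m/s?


omega_motor = 2442 * 2*pi/60 = 255.7256 rad/s
omega_joint = omega_motor / 17 = 15.0427 rad/s
v = omega_joint * r = 15.0427 * 5.4
= 81.2305 m/s


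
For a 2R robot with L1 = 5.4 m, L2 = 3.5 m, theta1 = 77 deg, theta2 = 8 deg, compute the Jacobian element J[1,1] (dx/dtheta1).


J[1,1] = -L1*sin(t1) - L2*sin(t1+t2)
= -5.4*sin(77) - 3.5*sin(85)
= -8.7483


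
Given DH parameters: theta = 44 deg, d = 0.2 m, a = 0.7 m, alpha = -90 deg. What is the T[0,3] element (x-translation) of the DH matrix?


T[0,3] = a * cos(theta)
= 0.7 * cos(44 deg)
= 0.7 * 0.7193
= 0.5035


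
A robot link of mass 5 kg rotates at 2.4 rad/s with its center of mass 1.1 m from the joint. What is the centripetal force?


F = m * omega^2 * r
= 5 * 2.4^2 * 1.1
= 5 * 5.76 * 1.1
= 31.68 N


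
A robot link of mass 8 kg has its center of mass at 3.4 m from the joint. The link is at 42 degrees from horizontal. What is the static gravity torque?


tau = m*g*L*cos(angle)
= 8 * 9.81 * 3.4 * cos(42 deg)
= 8 * 9.81 * 3.4 * 0.7431
= 198.2948 Nm


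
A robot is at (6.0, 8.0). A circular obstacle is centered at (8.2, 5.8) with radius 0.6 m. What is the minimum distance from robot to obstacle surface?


center_dist = sqrt((6.0-8.2)^2 + (8.0-5.8)^2)
= sqrt(4.84 + 4.84)
= 3.1113
min_dist = center_dist - radius = 3.1113 - 0.6 = 2.5113 m


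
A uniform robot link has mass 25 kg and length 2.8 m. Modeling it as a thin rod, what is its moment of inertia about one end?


I = (1/3) * m * L^2
= (1/3) * 25 * 2.8^2
= 0.333333 * 25 * 7.84
= 65.3333 kg*m^2


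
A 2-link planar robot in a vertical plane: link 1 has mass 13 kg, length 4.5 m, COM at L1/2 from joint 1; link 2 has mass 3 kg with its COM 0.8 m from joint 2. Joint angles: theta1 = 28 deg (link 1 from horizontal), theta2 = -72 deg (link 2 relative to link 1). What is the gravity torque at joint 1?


Horizontal distance from joint 1 to link-1 COM:
  x_c1 = (L1/2)*cos(t1) = 2.25 * 0.8829 = 1.9866 m
Horizontal distance from joint 1 to link-2 COM:
  x_c2 = L1*cos(t1) + Lc2*cos(t1+t2)
       = 4.5*0.8829 + 0.8*0.7193 = 4.5487 m
tau1 = m1*g*x_c1 + m2*g*x_c2
     = 13*9.81*1.9866 + 3*9.81*4.5487
     = 253.3552 + 133.8693
     = 387.2245 Nm


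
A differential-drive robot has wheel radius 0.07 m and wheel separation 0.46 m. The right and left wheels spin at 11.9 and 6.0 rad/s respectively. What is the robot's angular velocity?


vR = r*wR = 0.07*11.9 = 0.833 m/s
vL = r*wL = 0.07*6.0 = 0.42 m/s
v = (vR+vL)/2 = 0.6265 m/s
omega = (vR-vL)/L = 0.8978 rad/s
angular velocity = 0.8978 rad/s


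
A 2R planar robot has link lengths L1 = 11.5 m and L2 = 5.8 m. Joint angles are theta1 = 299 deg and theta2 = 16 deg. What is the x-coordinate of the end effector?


Convert angles to radians: theta1 = 5.2185, theta2 = 0.2793
x = L1*cos(theta1) + L2*cos(theta1+theta2)
x = 5.5753 + 4.1012
x = 9.6765


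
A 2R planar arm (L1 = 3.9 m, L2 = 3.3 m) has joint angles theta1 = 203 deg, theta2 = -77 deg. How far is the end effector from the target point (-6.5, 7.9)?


End effector via forward kinematics:
x = L1*cos(t1) + L2*cos(t1+t2) = -5.5297
y = L1*sin(t1) + L2*sin(t1+t2) = 1.1459
Distance to target:
d = sqrt((-6.5 - -5.5297)^2 + (7.9 - 1.1459)^2)
= sqrt(0.9416 + 45.6178)
= 6.8234 m


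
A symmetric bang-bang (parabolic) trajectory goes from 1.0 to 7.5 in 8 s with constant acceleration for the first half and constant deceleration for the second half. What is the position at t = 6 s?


Symmetric rest-to-rest: each phase covers (pf-p0)/2 in time T/2. 0.5*a*(T/2)^2 = (pf-p0)/2 => a = 4*(pf-p0)/T^2
a = 4*(7.5-1.0)/8^2 = 0.4062
t = 6 is in the deceleration phase (t > T/2).
p = pf - 0.5*a*(T-t)^2 = 7.5 - 0.5*0.4062*2^2
= 6.6875


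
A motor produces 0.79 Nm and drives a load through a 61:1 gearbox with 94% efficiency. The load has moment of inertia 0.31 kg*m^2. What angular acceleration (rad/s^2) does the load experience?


tau_out = tau_motor * N * eta
= 0.79 * 61 * 0.94 = 45.2986 Nm
alpha = tau_out / I = 45.2986 / 0.31
= 146.1245 rad/s^2


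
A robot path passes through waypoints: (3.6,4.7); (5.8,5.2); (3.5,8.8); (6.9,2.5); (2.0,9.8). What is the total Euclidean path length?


Segment lengths:
  seg1 = sqrt((2.2)^2 + (0.5)^2) = 2.2561
  seg2 = sqrt((-2.3)^2 + (3.6)^2) = 4.272
  seg3 = sqrt((3.4)^2 + (-6.3)^2) = 7.1589
  seg4 = sqrt((-4.9)^2 + (7.3)^2) = 8.792
Total = 22.4791


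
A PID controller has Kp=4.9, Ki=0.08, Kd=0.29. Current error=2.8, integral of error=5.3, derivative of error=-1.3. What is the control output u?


u = Kp*e + Ki*int(e) + Kd*de/dt
= 4.9*2.8 + 0.08*5.3 + 0.29*(-1.3)
= 13.72 + 0.424 + -0.377
= 13.767


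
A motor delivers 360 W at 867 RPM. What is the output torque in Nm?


omega = 867 * 2*pi/60 = 90.792 rad/s
tau = P / omega = 360 / 90.792
= 3.9651 Nm


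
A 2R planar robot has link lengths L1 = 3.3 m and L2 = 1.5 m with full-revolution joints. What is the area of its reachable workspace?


r_max = L1 + L2 = 4.8 m
r_min = |L1 - L2| = 1.8 m
Area = pi*(r_max^2 - r_min^2)
= pi*(23.04 - 3.24)
= pi * 19.8
= 62.2035 m^2


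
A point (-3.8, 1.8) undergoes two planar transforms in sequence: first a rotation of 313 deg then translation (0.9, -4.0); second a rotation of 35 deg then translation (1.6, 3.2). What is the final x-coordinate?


After transform 1:
x1 = cos(313)*-3.8 - sin(313)*1.8 + 0.9 = -0.3752
y1 = sin(313)*-3.8 + cos(313)*1.8 + -4.0 = 0.0067
After transform 2:
x2 = cos(35)*-0.3752 - sin(35)*0.0067 + 1.6
= 1.2888


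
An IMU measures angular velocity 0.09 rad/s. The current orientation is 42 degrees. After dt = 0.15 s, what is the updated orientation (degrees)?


delta_theta = w * dt = 0.09 * 0.15 = 0.0135 rad
= 0.7735 deg
theta_new = 42 + 0.7735 = 42.7735 deg


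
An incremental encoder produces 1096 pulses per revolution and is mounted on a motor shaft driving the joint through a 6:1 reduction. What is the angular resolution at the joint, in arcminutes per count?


counts per rev = 1096
effective counts at joint = 1096 * 6 = 6576
resolution = 360*60 / 6576
= 3.2847 arcmin/count


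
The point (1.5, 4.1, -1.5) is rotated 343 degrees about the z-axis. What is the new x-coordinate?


Rotation about z-axis: x' = x*cos(theta) - y*sin(theta)
= 1.5 * 0.9563 - 4.1 * -0.2924
= 2.6332


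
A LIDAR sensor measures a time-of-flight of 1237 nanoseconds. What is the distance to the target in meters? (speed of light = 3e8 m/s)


tof = 1237 ns = 1.237e-06 s
dist = c * tof / 2
= 3e8 * 1.237e-06 / 2
= 185.55 m


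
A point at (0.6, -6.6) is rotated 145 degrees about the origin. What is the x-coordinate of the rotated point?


x' = x*cos(theta) - y*sin(theta)
cos(145 deg) = -0.8192, sin(145 deg) = 0.5736
x' = 0.6 * -0.8192 - -6.6 * 0.5736
= -0.4915 - -3.7856
= 3.2941


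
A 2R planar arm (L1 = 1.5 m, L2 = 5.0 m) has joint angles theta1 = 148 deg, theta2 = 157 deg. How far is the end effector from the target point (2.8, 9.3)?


End effector via forward kinematics:
x = L1*cos(t1) + L2*cos(t1+t2) = 1.5958
y = L1*sin(t1) + L2*sin(t1+t2) = -3.3009
Distance to target:
d = sqrt((2.8 - 1.5958)^2 + (9.3 - -3.3009)^2)
= sqrt(1.4501 + 158.7822)
= 12.6583 m


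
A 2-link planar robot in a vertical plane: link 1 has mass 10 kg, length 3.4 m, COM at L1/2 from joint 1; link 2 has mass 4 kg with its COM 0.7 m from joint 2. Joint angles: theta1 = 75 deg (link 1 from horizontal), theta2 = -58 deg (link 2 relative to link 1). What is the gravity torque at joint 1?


Horizontal distance from joint 1 to link-1 COM:
  x_c1 = (L1/2)*cos(t1) = 1.7 * 0.2588 = 0.44 m
Horizontal distance from joint 1 to link-2 COM:
  x_c2 = L1*cos(t1) + Lc2*cos(t1+t2)
       = 3.4*0.2588 + 0.7*0.9563 = 1.5494 m
tau1 = m1*g*x_c1 + m2*g*x_c2
     = 10*9.81*0.44 + 4*9.81*1.5494
     = 43.1633 + 60.7984
     = 103.9616 Nm


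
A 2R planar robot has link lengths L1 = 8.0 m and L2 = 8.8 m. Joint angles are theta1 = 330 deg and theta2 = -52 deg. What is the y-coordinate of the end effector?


Convert angles to radians: theta1 = 5.7596, theta2 = -0.9076
y = L1*sin(theta1) + L2*sin(theta1+theta2)
y = -4.0 + -8.7144
y = -12.7144


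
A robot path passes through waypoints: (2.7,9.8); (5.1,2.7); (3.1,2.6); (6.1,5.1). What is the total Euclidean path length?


Segment lengths:
  seg1 = sqrt((2.4)^2 + (-7.1)^2) = 7.4947
  seg2 = sqrt((-2.0)^2 + (-0.1)^2) = 2.0025
  seg3 = sqrt((3.0)^2 + (2.5)^2) = 3.9051
Total = 13.4023


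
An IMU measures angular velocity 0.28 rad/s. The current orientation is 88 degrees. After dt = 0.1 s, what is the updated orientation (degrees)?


delta_theta = w * dt = 0.28 * 0.1 = 0.028 rad
= 1.6043 deg
theta_new = 88 + 1.6043 = 89.6043 deg


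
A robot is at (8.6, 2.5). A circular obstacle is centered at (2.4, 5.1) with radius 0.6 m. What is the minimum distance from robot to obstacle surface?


center_dist = sqrt((8.6-2.4)^2 + (2.5-5.1)^2)
= sqrt(38.44 + 6.76)
= 6.7231
min_dist = center_dist - radius = 6.7231 - 0.6 = 6.1231 m


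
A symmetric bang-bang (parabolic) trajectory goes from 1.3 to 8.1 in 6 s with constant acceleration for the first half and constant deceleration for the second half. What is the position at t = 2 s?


Symmetric rest-to-rest: each phase covers (pf-p0)/2 in time T/2. 0.5*a*(T/2)^2 = (pf-p0)/2 => a = 4*(pf-p0)/T^2
a = 4*(8.1-1.3)/6^2 = 0.7556
t = 2 is in the acceleration phase (t <= T/2).
p = p0 + 0.5*a*t^2 = 1.3 + 0.5*0.7556*2^2
= 2.8111


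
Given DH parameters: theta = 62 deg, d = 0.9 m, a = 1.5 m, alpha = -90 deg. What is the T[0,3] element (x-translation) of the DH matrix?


T[0,3] = a * cos(theta)
= 1.5 * cos(62 deg)
= 1.5 * 0.4695
= 0.7042


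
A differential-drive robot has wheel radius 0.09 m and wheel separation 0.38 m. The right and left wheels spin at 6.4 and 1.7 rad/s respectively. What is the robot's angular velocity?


vR = r*wR = 0.09*6.4 = 0.576 m/s
vL = r*wL = 0.09*1.7 = 0.153 m/s
v = (vR+vL)/2 = 0.3645 m/s
omega = (vR-vL)/L = 1.1132 rad/s
angular velocity = 1.1132 rad/s


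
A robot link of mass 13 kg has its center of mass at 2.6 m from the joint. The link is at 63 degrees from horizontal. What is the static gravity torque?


tau = m*g*L*cos(angle)
= 13 * 9.81 * 2.6 * cos(63 deg)
= 13 * 9.81 * 2.6 * 0.454
= 150.5333 Nm


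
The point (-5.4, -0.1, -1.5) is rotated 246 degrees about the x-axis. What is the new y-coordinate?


Rotation about x-axis: y' = y*cos(theta) - z*sin(theta)
= -0.1 * -0.4067 - -1.5 * -0.9135
= -1.3296


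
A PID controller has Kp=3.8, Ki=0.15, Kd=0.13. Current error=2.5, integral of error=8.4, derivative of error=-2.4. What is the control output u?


u = Kp*e + Ki*int(e) + Kd*de/dt
= 3.8*2.5 + 0.15*8.4 + 0.13*(-2.4)
= 9.5 + 1.26 + -0.312
= 10.448


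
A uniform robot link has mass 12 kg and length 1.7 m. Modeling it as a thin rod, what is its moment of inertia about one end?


I = (1/3) * m * L^2
= (1/3) * 12 * 1.7^2
= 0.333333 * 12 * 2.89
= 11.56 kg*m^2


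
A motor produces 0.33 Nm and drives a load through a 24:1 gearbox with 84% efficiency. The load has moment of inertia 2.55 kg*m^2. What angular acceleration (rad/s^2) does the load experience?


tau_out = tau_motor * N * eta
= 0.33 * 24 * 0.84 = 6.6528 Nm
alpha = tau_out / I = 6.6528 / 2.55
= 2.6089 rad/s^2


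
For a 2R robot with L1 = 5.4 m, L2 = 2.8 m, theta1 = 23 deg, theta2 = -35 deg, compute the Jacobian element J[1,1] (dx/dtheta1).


J[1,1] = -L1*sin(t1) - L2*sin(t1+t2)
= -5.4*sin(23) - 2.8*sin(-12)
= -1.5278


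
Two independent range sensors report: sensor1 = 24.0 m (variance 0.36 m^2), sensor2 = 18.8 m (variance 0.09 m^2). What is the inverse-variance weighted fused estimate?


w1 = (1/var1) / (1/var1 + 1/var2)
   = 2.7778 / (2.7778 + 11.1111) = 0.2
w2 = 1 - w1 = 0.8
fused = w1*s1 + w2*s2 = 4.8 + 15.04
= 19.84 m


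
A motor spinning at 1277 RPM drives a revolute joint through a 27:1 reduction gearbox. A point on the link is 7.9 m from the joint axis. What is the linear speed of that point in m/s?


omega_motor = 1277 * 2*pi/60 = 133.7271 rad/s
omega_joint = omega_motor / 27 = 4.9529 rad/s
v = omega_joint * r = 4.9529 * 7.9
= 39.1276 m/s


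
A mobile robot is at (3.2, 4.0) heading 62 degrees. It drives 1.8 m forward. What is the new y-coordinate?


y_new = y0 + d*sin(theta)
= 4.0 + 1.8*sin(62)
= 4.0 + 1.5893
= 5.5893


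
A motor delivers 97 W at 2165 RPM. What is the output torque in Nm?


omega = 2165 * 2*pi/60 = 226.7183 rad/s
tau = P / omega = 97 / 226.7183
= 0.4278 Nm


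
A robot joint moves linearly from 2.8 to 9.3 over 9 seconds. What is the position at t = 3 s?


s = t/T = 3/9 = 0.3333
p(t) = p0 + (pf-p0)*s
= 2.8 + (9.3 - 2.8) * 0.3333
= 4.9667


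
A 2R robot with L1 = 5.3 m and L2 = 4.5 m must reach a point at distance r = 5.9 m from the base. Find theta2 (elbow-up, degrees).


cos(theta2) = (r^2 - L1^2 - L2^2) / (2*L1*L2)
cos(theta2) = (34.81 - 28.09 - 20.25) / 47.7
cos(theta2) = -0.283648
theta2 = 106.478 degrees


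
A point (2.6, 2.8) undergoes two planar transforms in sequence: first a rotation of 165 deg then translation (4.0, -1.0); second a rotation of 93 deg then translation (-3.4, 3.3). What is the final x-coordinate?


After transform 1:
x1 = cos(165)*2.6 - sin(165)*2.8 + 4.0 = 0.7639
y1 = sin(165)*2.6 + cos(165)*2.8 + -1.0 = -3.0317
After transform 2:
x2 = cos(93)*0.7639 - sin(93)*-3.0317 + -3.4
= -0.4125


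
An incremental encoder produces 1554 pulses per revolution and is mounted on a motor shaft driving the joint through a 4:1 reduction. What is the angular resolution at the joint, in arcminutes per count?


counts per rev = 1554
effective counts at joint = 1554 * 4 = 6216
resolution = 360*60 / 6216
= 3.4749 arcmin/count


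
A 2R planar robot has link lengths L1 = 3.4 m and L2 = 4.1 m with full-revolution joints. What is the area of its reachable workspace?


r_max = L1 + L2 = 7.5 m
r_min = |L1 - L2| = 0.7 m
Area = pi*(r_max^2 - r_min^2)
= pi*(56.25 - 0.49)
= pi * 55.76
= 175.1752 m^2


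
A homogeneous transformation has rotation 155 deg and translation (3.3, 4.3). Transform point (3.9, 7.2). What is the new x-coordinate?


x' = cos(theta)*px - sin(theta)*py + tx
= -0.9063*3.9 - 0.4226*7.2 + 3.3
= -3.2775


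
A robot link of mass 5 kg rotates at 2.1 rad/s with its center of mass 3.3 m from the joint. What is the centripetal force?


F = m * omega^2 * r
= 5 * 2.1^2 * 3.3
= 5 * 4.41 * 3.3
= 72.765 N


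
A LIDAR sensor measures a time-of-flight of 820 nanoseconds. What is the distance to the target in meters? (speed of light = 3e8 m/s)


tof = 820 ns = 8.2e-07 s
dist = c * tof / 2
= 3e8 * 8.2e-07 / 2
= 123.0 m


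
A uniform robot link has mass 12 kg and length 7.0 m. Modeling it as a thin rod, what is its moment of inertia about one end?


I = (1/3) * m * L^2
= (1/3) * 12 * 7.0^2
= 0.333333 * 12 * 49.0
= 196.0 kg*m^2


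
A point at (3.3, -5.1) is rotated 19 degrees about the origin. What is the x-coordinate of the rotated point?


x' = x*cos(theta) - y*sin(theta)
cos(19 deg) = 0.9455, sin(19 deg) = 0.3256
x' = 3.3 * 0.9455 - -5.1 * 0.3256
= 3.1202 - -1.6604
= 4.7806


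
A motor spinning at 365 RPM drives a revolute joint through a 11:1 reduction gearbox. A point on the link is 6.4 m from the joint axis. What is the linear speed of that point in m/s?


omega_motor = 365 * 2*pi/60 = 38.2227 rad/s
omega_joint = omega_motor / 11 = 3.4748 rad/s
v = omega_joint * r = 3.4748 * 6.4
= 22.2387 m/s


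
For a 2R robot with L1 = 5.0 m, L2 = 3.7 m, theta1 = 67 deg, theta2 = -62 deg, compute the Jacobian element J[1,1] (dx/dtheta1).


J[1,1] = -L1*sin(t1) - L2*sin(t1+t2)
= -5.0*sin(67) - 3.7*sin(5)
= -4.925


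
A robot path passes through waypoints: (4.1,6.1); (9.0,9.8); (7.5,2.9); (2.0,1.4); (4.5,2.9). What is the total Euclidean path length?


Segment lengths:
  seg1 = sqrt((4.9)^2 + (3.7)^2) = 6.14
  seg2 = sqrt((-1.5)^2 + (-6.9)^2) = 7.0612
  seg3 = sqrt((-5.5)^2 + (-1.5)^2) = 5.7009
  seg4 = sqrt((2.5)^2 + (1.5)^2) = 2.9155
Total = 21.8175


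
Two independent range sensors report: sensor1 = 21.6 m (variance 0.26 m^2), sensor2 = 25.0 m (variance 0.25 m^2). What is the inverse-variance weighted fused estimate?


w1 = (1/var1) / (1/var1 + 1/var2)
   = 3.8462 / (3.8462 + 4.0) = 0.4902
w2 = 1 - w1 = 0.5098
fused = w1*s1 + w2*s2 = 10.5882 + 12.7451
= 23.3333 m


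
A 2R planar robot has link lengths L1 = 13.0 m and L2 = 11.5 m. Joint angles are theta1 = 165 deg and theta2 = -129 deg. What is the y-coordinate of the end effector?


Convert angles to radians: theta1 = 2.8798, theta2 = -2.2515
y = L1*sin(theta1) + L2*sin(theta1+theta2)
y = 3.3646 + 6.7595
y = 10.1242


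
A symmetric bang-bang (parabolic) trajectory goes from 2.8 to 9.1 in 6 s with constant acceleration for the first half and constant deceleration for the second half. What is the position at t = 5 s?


Symmetric rest-to-rest: each phase covers (pf-p0)/2 in time T/2. 0.5*a*(T/2)^2 = (pf-p0)/2 => a = 4*(pf-p0)/T^2
a = 4*(9.1-2.8)/6^2 = 0.7
t = 5 is in the deceleration phase (t > T/2).
p = pf - 0.5*a*(T-t)^2 = 9.1 - 0.5*0.7*1^2
= 8.75


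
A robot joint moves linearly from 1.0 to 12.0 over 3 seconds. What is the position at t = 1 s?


s = t/T = 1/3 = 0.3333
p(t) = p0 + (pf-p0)*s
= 1.0 + (12.0 - 1.0) * 0.3333
= 4.6667


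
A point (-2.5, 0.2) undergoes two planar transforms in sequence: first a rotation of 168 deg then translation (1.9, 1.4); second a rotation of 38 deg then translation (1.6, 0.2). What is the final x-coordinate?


After transform 1:
x1 = cos(168)*-2.5 - sin(168)*0.2 + 1.9 = 4.3038
y1 = sin(168)*-2.5 + cos(168)*0.2 + 1.4 = 0.6846
After transform 2:
x2 = cos(38)*4.3038 - sin(38)*0.6846 + 1.6
= 4.57


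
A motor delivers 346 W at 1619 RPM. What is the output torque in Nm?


omega = 1619 * 2*pi/60 = 169.5413 rad/s
tau = P / omega = 346 / 169.5413
= 2.0408 Nm


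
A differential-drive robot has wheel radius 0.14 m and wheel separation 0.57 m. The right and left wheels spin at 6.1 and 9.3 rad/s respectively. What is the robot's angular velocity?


vR = r*wR = 0.14*6.1 = 0.854 m/s
vL = r*wL = 0.14*9.3 = 1.302 m/s
v = (vR+vL)/2 = 1.078 m/s
omega = (vR-vL)/L = -0.786 rad/s
angular velocity = -0.786 rad/s


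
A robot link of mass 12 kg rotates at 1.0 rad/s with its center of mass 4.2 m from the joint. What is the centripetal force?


F = m * omega^2 * r
= 12 * 1.0^2 * 4.2
= 12 * 1.0 * 4.2
= 50.4 N


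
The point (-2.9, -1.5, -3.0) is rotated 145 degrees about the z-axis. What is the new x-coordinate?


Rotation about z-axis: x' = x*cos(theta) - y*sin(theta)
= -2.9 * -0.8192 - -1.5 * 0.5736
= 3.2359


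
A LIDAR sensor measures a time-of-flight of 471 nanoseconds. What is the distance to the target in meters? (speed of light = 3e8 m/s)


tof = 471 ns = 4.71e-07 s
dist = c * tof / 2
= 3e8 * 4.71e-07 / 2
= 70.65 m


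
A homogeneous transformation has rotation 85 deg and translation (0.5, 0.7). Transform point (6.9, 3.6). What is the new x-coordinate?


x' = cos(theta)*px - sin(theta)*py + tx
= 0.0872*6.9 - 0.9962*3.6 + 0.5
= -2.4849


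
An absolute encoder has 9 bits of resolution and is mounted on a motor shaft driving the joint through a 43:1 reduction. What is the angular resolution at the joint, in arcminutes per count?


counts = 2^9 = 512
effective counts at joint = 512 * 43 = 22016
resolution = 360*60 / 22016
= 0.9811 arcmin/count


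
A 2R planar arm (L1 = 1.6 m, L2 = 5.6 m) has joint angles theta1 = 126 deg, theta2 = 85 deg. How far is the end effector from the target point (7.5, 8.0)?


End effector via forward kinematics:
x = L1*cos(t1) + L2*cos(t1+t2) = -5.7406
y = L1*sin(t1) + L2*sin(t1+t2) = -1.5898
Distance to target:
d = sqrt((7.5 - -5.7406)^2 + (8.0 - -1.5898)^2)
= sqrt(175.3133 + 91.964)
= 16.3486 m


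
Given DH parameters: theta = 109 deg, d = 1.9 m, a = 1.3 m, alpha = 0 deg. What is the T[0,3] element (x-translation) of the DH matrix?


T[0,3] = a * cos(theta)
= 1.3 * cos(109 deg)
= 1.3 * -0.3256
= -0.4232


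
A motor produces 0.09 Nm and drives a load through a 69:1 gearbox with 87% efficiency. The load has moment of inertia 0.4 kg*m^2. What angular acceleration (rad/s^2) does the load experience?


tau_out = tau_motor * N * eta
= 0.09 * 69 * 0.87 = 5.4027 Nm
alpha = tau_out / I = 5.4027 / 0.4
= 13.5068 rad/s^2


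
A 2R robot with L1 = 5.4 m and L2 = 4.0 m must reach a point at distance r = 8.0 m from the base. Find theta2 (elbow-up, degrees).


cos(theta2) = (r^2 - L1^2 - L2^2) / (2*L1*L2)
cos(theta2) = (64.0 - 29.16 - 16.0) / 43.2
cos(theta2) = 0.436111
theta2 = 64.144 degrees


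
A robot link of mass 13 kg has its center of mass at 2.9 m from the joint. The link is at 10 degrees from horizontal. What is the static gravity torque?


tau = m*g*L*cos(angle)
= 13 * 9.81 * 2.9 * cos(10 deg)
= 13 * 9.81 * 2.9 * 0.9848
= 364.2183 Nm


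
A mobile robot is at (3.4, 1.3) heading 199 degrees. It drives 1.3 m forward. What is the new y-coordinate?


y_new = y0 + d*sin(theta)
= 1.3 + 1.3*sin(199)
= 1.3 + -0.4232
= 0.8768


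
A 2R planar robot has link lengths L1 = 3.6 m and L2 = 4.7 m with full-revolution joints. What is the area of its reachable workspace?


r_max = L1 + L2 = 8.3 m
r_min = |L1 - L2| = 1.1 m
Area = pi*(r_max^2 - r_min^2)
= pi*(68.89 - 1.21)
= pi * 67.68
= 212.623 m^2


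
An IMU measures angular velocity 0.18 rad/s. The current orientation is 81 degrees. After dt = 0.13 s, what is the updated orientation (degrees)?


delta_theta = w * dt = 0.18 * 0.13 = 0.0234 rad
= 1.3407 deg
theta_new = 81 + 1.3407 = 82.3407 deg


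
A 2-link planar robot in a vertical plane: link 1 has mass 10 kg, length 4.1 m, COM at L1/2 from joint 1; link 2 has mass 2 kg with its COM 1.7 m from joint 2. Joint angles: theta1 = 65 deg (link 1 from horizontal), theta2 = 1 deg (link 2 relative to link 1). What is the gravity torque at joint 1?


Horizontal distance from joint 1 to link-1 COM:
  x_c1 = (L1/2)*cos(t1) = 2.05 * 0.4226 = 0.8664 m
Horizontal distance from joint 1 to link-2 COM:
  x_c2 = L1*cos(t1) + Lc2*cos(t1+t2)
       = 4.1*0.4226 + 1.7*0.4067 = 2.4242 m
tau1 = m1*g*x_c1 + m2*g*x_c2
     = 10*9.81*0.8664 + 2*9.81*2.4242
     = 84.9906 + 47.5626
     = 132.5532 Nm


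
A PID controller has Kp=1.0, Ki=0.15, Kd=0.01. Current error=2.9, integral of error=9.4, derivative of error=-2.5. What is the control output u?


u = Kp*e + Ki*int(e) + Kd*de/dt
= 1.0*2.9 + 0.15*9.4 + 0.01*(-2.5)
= 2.9 + 1.41 + -0.025
= 4.285


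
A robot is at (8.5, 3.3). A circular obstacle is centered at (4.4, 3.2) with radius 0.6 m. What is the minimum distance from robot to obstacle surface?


center_dist = sqrt((8.5-4.4)^2 + (3.3-3.2)^2)
= sqrt(16.81 + 0.01)
= 4.1012
min_dist = center_dist - radius = 4.1012 - 0.6 = 3.5012 m


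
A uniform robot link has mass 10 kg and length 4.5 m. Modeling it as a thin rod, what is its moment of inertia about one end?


I = (1/3) * m * L^2
= (1/3) * 10 * 4.5^2
= 0.333333 * 10 * 20.25
= 67.5 kg*m^2


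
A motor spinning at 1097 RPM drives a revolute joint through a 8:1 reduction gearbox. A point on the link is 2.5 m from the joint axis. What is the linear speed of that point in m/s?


omega_motor = 1097 * 2*pi/60 = 114.8776 rad/s
omega_joint = omega_motor / 8 = 14.3597 rad/s
v = omega_joint * r = 14.3597 * 2.5
= 35.8992 m/s


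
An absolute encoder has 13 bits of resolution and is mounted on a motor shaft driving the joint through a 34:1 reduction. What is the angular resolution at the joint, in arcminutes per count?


counts = 2^13 = 8192
effective counts at joint = 8192 * 34 = 278528
resolution = 360*60 / 278528
= 0.0776 arcmin/count


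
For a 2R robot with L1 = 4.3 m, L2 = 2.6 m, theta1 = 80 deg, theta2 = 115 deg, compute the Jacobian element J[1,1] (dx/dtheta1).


J[1,1] = -L1*sin(t1) - L2*sin(t1+t2)
= -4.3*sin(80) - 2.6*sin(195)
= -3.5617


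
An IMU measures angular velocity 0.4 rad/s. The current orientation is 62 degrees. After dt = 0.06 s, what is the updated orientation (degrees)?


delta_theta = w * dt = 0.4 * 0.06 = 0.024 rad
= 1.3751 deg
theta_new = 62 + 1.3751 = 63.3751 deg


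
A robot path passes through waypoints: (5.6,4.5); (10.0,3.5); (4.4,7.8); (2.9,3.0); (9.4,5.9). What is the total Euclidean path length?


Segment lengths:
  seg1 = sqrt((4.4)^2 + (-1.0)^2) = 4.5122
  seg2 = sqrt((-5.6)^2 + (4.3)^2) = 7.0605
  seg3 = sqrt((-1.5)^2 + (-4.8)^2) = 5.0289
  seg4 = sqrt((6.5)^2 + (2.9)^2) = 7.1176
Total = 23.7192


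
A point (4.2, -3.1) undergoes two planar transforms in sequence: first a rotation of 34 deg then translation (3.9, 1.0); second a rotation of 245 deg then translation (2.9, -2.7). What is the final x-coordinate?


After transform 1:
x1 = cos(34)*4.2 - sin(34)*-3.1 + 3.9 = 9.1155
y1 = sin(34)*4.2 + cos(34)*-3.1 + 1.0 = 0.7786
After transform 2:
x2 = cos(245)*9.1155 - sin(245)*0.7786 + 2.9
= -0.2467


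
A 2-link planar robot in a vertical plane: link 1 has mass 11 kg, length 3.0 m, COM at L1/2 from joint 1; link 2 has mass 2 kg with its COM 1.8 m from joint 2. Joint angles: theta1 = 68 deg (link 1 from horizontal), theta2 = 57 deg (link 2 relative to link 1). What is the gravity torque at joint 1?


Horizontal distance from joint 1 to link-1 COM:
  x_c1 = (L1/2)*cos(t1) = 1.5 * 0.3746 = 0.5619 m
Horizontal distance from joint 1 to link-2 COM:
  x_c2 = L1*cos(t1) + Lc2*cos(t1+t2)
       = 3.0*0.3746 + 1.8*-0.5736 = 0.0914 m
tau1 = m1*g*x_c1 + m2*g*x_c2
     = 11*9.81*0.5619 + 2*9.81*0.0914
     = 60.6357 + 1.7929
     = 62.4286 Nm


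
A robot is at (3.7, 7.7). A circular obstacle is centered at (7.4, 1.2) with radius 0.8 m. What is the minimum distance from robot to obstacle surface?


center_dist = sqrt((3.7-7.4)^2 + (7.7-1.2)^2)
= sqrt(13.69 + 42.25)
= 7.4793
min_dist = center_dist - radius = 7.4793 - 0.8 = 6.6793 m


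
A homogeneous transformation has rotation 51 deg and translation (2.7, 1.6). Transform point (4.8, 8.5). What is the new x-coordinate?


x' = cos(theta)*px - sin(theta)*py + tx
= 0.6293*4.8 - 0.7771*8.5 + 2.7
= -0.885


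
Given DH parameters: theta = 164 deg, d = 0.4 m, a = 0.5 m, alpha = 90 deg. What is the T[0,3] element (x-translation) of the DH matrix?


T[0,3] = a * cos(theta)
= 0.5 * cos(164 deg)
= 0.5 * -0.9613
= -0.4806


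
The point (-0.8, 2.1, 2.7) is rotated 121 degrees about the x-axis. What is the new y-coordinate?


Rotation about x-axis: y' = y*cos(theta) - z*sin(theta)
= 2.1 * -0.515 - 2.7 * 0.8572
= -3.3959


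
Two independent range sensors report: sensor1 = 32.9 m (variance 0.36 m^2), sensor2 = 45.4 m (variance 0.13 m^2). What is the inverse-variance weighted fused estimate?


w1 = (1/var1) / (1/var1 + 1/var2)
   = 2.7778 / (2.7778 + 7.6923) = 0.2653
w2 = 1 - w1 = 0.7347
fused = w1*s1 + w2*s2 = 8.7286 + 33.3551
= 42.0837 m


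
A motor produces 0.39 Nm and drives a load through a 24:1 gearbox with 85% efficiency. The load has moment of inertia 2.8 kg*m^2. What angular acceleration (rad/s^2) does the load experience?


tau_out = tau_motor * N * eta
= 0.39 * 24 * 0.85 = 7.956 Nm
alpha = tau_out / I = 7.956 / 2.8
= 2.8414 rad/s^2


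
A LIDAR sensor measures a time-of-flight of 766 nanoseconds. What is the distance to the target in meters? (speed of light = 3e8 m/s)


tof = 766 ns = 7.66e-07 s
dist = c * tof / 2
= 3e8 * 7.66e-07 / 2
= 114.9 m


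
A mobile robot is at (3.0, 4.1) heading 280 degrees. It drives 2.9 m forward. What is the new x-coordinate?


x_new = x0 + d*cos(theta)
= 3.0 + 2.9*cos(280)
= 3.0 + 0.5036
= 3.5036


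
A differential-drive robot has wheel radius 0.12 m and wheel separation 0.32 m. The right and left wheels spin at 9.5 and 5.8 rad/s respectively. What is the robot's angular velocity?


vR = r*wR = 0.12*9.5 = 1.14 m/s
vL = r*wL = 0.12*5.8 = 0.696 m/s
v = (vR+vL)/2 = 0.918 m/s
omega = (vR-vL)/L = 1.3875 rad/s
angular velocity = 1.3875 rad/s


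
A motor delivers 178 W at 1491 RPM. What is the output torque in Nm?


omega = 1491 * 2*pi/60 = 156.1372 rad/s
tau = P / omega = 178 / 156.1372
= 1.14 Nm


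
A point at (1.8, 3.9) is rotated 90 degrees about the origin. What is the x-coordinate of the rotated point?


x' = x*cos(theta) - y*sin(theta)
cos(90 deg) = 0.0, sin(90 deg) = 1.0
x' = 1.8 * 0.0 - 3.9 * 1.0
= 0.0 - 3.9
= -3.9


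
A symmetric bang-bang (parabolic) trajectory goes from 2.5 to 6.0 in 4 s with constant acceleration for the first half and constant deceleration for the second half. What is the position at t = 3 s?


Symmetric rest-to-rest: each phase covers (pf-p0)/2 in time T/2. 0.5*a*(T/2)^2 = (pf-p0)/2 => a = 4*(pf-p0)/T^2
a = 4*(6.0-2.5)/4^2 = 0.875
t = 3 is in the deceleration phase (t > T/2).
p = pf - 0.5*a*(T-t)^2 = 6.0 - 0.5*0.875*1^2
= 5.5625


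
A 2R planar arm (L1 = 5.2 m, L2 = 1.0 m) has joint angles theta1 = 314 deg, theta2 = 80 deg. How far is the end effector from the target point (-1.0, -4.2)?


End effector via forward kinematics:
x = L1*cos(t1) + L2*cos(t1+t2) = 4.4413
y = L1*sin(t1) + L2*sin(t1+t2) = -3.1814
Distance to target:
d = sqrt((-1.0 - 4.4413)^2 + (-4.2 - -3.1814)^2)
= sqrt(29.6073 + 1.0376)
= 5.5358 m


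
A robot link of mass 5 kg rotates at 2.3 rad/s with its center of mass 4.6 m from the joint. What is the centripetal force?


F = m * omega^2 * r
= 5 * 2.3^2 * 4.6
= 5 * 5.29 * 4.6
= 121.67 N


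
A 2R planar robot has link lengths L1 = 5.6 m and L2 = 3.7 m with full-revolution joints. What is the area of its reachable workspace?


r_max = L1 + L2 = 9.3 m
r_min = |L1 - L2| = 1.9 m
Area = pi*(r_max^2 - r_min^2)
= pi*(86.49 - 3.61)
= pi * 82.88
= 260.3752 m^2


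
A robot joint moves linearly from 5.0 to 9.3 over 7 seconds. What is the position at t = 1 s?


s = t/T = 1/7 = 0.1429
p(t) = p0 + (pf-p0)*s
= 5.0 + (9.3 - 5.0) * 0.1429
= 5.6143


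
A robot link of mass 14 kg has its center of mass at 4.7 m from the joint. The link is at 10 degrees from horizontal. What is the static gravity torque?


tau = m*g*L*cos(angle)
= 14 * 9.81 * 4.7 * cos(10 deg)
= 14 * 9.81 * 4.7 * 0.9848
= 635.6914 Nm


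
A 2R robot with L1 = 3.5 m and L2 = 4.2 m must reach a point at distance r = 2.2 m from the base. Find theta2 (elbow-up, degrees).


cos(theta2) = (r^2 - L1^2 - L2^2) / (2*L1*L2)
cos(theta2) = (4.84 - 12.25 - 17.64) / 29.4
cos(theta2) = -0.852041
theta2 = 148.4343 degrees


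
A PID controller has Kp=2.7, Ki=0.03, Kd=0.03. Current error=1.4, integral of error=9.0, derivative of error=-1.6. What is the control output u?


u = Kp*e + Ki*int(e) + Kd*de/dt
= 2.7*1.4 + 0.03*9.0 + 0.03*(-1.6)
= 3.78 + 0.27 + -0.048
= 4.002


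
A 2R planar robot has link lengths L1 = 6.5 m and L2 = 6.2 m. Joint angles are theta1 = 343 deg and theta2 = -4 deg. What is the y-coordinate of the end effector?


Convert angles to radians: theta1 = 5.9865, theta2 = -0.0698
y = L1*sin(theta1) + L2*sin(theta1+theta2)
y = -1.9004 + -2.2219
y = -4.1223


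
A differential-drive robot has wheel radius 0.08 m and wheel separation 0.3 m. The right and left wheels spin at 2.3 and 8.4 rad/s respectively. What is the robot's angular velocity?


vR = r*wR = 0.08*2.3 = 0.184 m/s
vL = r*wL = 0.08*8.4 = 0.672 m/s
v = (vR+vL)/2 = 0.428 m/s
omega = (vR-vL)/L = -1.6267 rad/s
angular velocity = -1.6267 rad/s


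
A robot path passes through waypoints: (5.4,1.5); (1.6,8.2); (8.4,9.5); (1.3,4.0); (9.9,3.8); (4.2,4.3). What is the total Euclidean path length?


Segment lengths:
  seg1 = sqrt((-3.8)^2 + (6.7)^2) = 7.7026
  seg2 = sqrt((6.8)^2 + (1.3)^2) = 6.9231
  seg3 = sqrt((-7.1)^2 + (-5.5)^2) = 8.9811
  seg4 = sqrt((8.6)^2 + (-0.2)^2) = 8.6023
  seg5 = sqrt((-5.7)^2 + (0.5)^2) = 5.7219
Total = 37.9311


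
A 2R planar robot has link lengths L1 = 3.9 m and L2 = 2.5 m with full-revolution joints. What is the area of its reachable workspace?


r_max = L1 + L2 = 6.4 m
r_min = |L1 - L2| = 1.4 m
Area = pi*(r_max^2 - r_min^2)
= pi*(40.96 - 1.96)
= pi * 39.0
= 122.5221 m^2


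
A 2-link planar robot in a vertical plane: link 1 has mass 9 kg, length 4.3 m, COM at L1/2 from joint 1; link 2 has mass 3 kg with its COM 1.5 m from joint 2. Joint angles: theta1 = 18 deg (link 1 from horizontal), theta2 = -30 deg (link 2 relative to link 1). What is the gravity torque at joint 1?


Horizontal distance from joint 1 to link-1 COM:
  x_c1 = (L1/2)*cos(t1) = 2.15 * 0.9511 = 2.0448 m
Horizontal distance from joint 1 to link-2 COM:
  x_c2 = L1*cos(t1) + Lc2*cos(t1+t2)
       = 4.3*0.9511 + 1.5*0.9781 = 5.5568 m
tau1 = m1*g*x_c1 + m2*g*x_c2
     = 9*9.81*2.0448 + 3*9.81*5.5568
     = 180.5329 + 163.5356
     = 344.0685 Nm


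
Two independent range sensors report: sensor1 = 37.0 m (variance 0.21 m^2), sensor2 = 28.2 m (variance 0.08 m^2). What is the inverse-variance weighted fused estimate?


w1 = (1/var1) / (1/var1 + 1/var2)
   = 4.7619 / (4.7619 + 12.5) = 0.2759
w2 = 1 - w1 = 0.7241
fused = w1*s1 + w2*s2 = 10.2069 + 20.4207
= 30.6276 m


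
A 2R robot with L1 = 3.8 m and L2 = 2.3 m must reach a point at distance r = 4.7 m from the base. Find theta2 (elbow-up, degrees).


cos(theta2) = (r^2 - L1^2 - L2^2) / (2*L1*L2)
cos(theta2) = (22.09 - 14.44 - 5.29) / 17.48
cos(theta2) = 0.135011
theta2 = 82.2407 degrees


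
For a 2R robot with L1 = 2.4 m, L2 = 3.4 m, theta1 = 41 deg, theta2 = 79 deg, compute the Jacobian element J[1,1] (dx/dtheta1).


J[1,1] = -L1*sin(t1) - L2*sin(t1+t2)
= -2.4*sin(41) - 3.4*sin(120)
= -4.519


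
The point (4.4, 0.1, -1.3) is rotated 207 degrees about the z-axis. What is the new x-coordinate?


Rotation about z-axis: x' = x*cos(theta) - y*sin(theta)
= 4.4 * -0.891 - 0.1 * -0.454
= -3.875


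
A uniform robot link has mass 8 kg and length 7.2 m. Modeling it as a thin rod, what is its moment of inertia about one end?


I = (1/3) * m * L^2
= (1/3) * 8 * 7.2^2
= 0.333333 * 8 * 51.84
= 138.24 kg*m^2


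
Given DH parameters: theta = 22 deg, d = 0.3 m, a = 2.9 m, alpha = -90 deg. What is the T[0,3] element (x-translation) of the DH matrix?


T[0,3] = a * cos(theta)
= 2.9 * cos(22 deg)
= 2.9 * 0.9272
= 2.6888


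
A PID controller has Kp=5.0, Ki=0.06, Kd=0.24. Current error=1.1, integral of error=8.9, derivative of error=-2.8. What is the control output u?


u = Kp*e + Ki*int(e) + Kd*de/dt
= 5.0*1.1 + 0.06*8.9 + 0.24*(-2.8)
= 5.5 + 0.534 + -0.672
= 5.362


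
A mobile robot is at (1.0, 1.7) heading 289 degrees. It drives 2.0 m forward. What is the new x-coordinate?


x_new = x0 + d*cos(theta)
= 1.0 + 2.0*cos(289)
= 1.0 + 0.6511
= 1.6511


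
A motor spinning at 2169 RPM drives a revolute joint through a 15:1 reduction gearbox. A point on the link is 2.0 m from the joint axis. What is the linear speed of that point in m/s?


omega_motor = 2169 * 2*pi/60 = 227.1371 rad/s
omega_joint = omega_motor / 15 = 15.1425 rad/s
v = omega_joint * r = 15.1425 * 2.0
= 30.285 m/s


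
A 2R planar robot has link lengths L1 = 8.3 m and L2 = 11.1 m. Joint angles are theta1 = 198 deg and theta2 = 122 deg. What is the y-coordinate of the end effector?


Convert angles to radians: theta1 = 3.4558, theta2 = 2.1293
y = L1*sin(theta1) + L2*sin(theta1+theta2)
y = -2.5648 + -7.1349
y = -9.6998


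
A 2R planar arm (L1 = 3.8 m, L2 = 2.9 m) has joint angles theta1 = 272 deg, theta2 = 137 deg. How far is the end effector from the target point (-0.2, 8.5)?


End effector via forward kinematics:
x = L1*cos(t1) + L2*cos(t1+t2) = 2.0352
y = L1*sin(t1) + L2*sin(t1+t2) = -1.609
Distance to target:
d = sqrt((-0.2 - 2.0352)^2 + (8.5 - -1.609)^2)
= sqrt(4.9961 + 102.1924)
= 10.3532 m


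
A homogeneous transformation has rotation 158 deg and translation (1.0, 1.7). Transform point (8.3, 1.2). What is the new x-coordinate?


x' = cos(theta)*px - sin(theta)*py + tx
= -0.9272*8.3 - 0.3746*1.2 + 1.0
= -7.1452


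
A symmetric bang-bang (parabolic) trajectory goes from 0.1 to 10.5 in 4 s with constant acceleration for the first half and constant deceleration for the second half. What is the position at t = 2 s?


Symmetric rest-to-rest: each phase covers (pf-p0)/2 in time T/2. 0.5*a*(T/2)^2 = (pf-p0)/2 => a = 4*(pf-p0)/T^2
a = 4*(10.5-0.1)/4^2 = 2.6
t = 2 is in the acceleration phase (t <= T/2).
p = p0 + 0.5*a*t^2 = 0.1 + 0.5*2.6*2^2
= 5.3


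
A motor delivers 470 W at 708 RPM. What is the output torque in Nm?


omega = 708 * 2*pi/60 = 74.1416 rad/s
tau = P / omega = 470 / 74.1416
= 6.3392 Nm


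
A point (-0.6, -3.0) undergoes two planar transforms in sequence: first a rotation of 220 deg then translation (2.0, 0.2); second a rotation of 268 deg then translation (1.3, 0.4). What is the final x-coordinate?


After transform 1:
x1 = cos(220)*-0.6 - sin(220)*-3.0 + 2.0 = 0.5313
y1 = sin(220)*-0.6 + cos(220)*-3.0 + 0.2 = 2.8838
After transform 2:
x2 = cos(268)*0.5313 - sin(268)*2.8838 + 1.3
= 4.1635
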